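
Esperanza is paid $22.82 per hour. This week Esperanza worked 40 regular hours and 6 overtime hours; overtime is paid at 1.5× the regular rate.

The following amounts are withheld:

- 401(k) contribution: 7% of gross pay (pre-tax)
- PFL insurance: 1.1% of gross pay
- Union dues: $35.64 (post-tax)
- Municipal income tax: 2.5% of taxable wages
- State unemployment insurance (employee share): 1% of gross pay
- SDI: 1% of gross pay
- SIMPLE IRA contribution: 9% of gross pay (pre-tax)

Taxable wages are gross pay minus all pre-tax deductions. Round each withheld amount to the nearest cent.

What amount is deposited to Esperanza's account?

Regular pay: 40 × $22.82 = $912.80
Overtime pay: 6 × $22.82 × 1.5 = $205.38
Gross pay = $912.80 + $205.38 = $1,118.18
SIMPLE IRA contribution: $1,118.18 × 0.09 = $100.64
401(k) contribution: $1,118.18 × 0.07 = $78.27
Pre-tax total = $100.64 + $78.27 = $178.91
Taxable wages = $1,118.18 − $178.91 = $939.27
Municipal income tax: $939.27 × 0.025 = $23.48
State unemployment insurance (employee share): $1,118.18 × 0.01 = $11.18
PFL insurance: $1,118.18 × 0.011 = $12.30
SDI: $1,118.18 × 0.01 = $11.18
Union dues: $35.64
Total deductions = $100.64 + $78.27 + $23.48 + $11.18 + $12.30 + $11.18 + $35.64 = $272.69
Net pay = $1,118.18 − $272.69 = $845.49

$845.49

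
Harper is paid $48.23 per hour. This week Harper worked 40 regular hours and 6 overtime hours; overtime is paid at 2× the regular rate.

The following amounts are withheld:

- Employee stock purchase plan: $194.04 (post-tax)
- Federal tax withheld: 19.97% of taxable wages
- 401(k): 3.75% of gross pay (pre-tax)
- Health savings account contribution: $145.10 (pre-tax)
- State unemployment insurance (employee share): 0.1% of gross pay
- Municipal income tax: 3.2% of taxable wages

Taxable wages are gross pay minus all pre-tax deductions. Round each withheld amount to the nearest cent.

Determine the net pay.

Regular pay: 40 × $48.23 = $1929.20
Overtime pay: 6 × $48.23 × 2 = $578.76
Gross pay = $1929.20 + $578.76 = $2507.96
401(k): $2507.96 × 0.0375 = $94.05
Health savings account contribution: $145.10
Pre-tax total = $94.05 + $145.10 = $239.15
Taxable wages = $2507.96 − $239.15 = $2268.81
Federal tax withheld: $2268.81 × 0.1997 = $453.08
Municipal income tax: $2268.81 × 0.032 = $72.60
State unemployment insurance (employee share): $2507.96 × 0.001 = $2.51
Employee stock purchase plan: $194.04
Total deductions = $94.05 + $145.10 + $453.08 + $72.60 + $2.51 + $194.04 = $961.38
Net pay = $2507.96 − $961.38 = $1546.58

$1546.58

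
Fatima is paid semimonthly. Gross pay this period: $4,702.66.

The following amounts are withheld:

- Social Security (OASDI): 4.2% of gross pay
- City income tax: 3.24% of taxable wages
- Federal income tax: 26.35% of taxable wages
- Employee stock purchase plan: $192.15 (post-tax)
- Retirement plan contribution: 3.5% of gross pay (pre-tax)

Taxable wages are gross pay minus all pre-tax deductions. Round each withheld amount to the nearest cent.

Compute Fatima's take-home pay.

$2,805.60

Retirement plan contribution: $4,702.66 × 0.035 = $164.59
Taxable wages = $4,702.66 − $164.59 = $4,538.07
City income tax: $4,538.07 × 0.0324 = $147.03
Federal income tax: $4,538.07 × 0.2635 = $1,195.78
Social Security (OASDI): $4,702.66 × 0.042 = $197.51
Employee stock purchase plan: $192.15
Total deductions = $164.59 + $147.03 + $1,195.78 + $197.51 + $192.15 = $1,897.06
Net pay = $4,702.66 − $1,897.06 = $2,805.60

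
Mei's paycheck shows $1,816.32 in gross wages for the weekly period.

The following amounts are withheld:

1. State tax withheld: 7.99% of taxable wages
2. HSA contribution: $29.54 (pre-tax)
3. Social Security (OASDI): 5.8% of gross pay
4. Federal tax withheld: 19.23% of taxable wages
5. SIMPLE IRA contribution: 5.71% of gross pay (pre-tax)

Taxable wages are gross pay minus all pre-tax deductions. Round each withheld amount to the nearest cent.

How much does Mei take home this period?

$1,119.59

SIMPLE IRA contribution: $1,816.32 × 0.0571 = $103.71
HSA contribution: $29.54
Pre-tax total = $103.71 + $29.54 = $133.25
Taxable wages = $1,816.32 − $133.25 = $1,683.07
Federal tax withheld: $1,683.07 × 0.1923 = $323.65
State tax withheld: $1,683.07 × 0.0799 = $134.48
Social Security (OASDI): $1,816.32 × 0.058 = $105.35
Total deductions = $103.71 + $29.54 + $323.65 + $134.48 + $105.35 = $696.73
Net pay = $1,816.32 − $696.73 = $1,119.59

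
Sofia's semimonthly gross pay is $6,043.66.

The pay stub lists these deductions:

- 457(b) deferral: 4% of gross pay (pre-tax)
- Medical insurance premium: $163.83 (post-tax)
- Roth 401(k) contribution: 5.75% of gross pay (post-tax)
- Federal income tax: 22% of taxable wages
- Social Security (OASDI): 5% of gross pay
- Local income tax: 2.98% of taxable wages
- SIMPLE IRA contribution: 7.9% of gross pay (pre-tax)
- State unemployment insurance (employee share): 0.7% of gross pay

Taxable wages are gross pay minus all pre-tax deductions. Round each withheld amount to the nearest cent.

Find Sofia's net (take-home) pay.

457(b) deferral: $6,043.66 × 0.04 = $241.75
SIMPLE IRA contribution: $6,043.66 × 0.079 = $477.45
Pre-tax total = $241.75 + $477.45 = $719.20
Taxable wages = $6,043.66 − $719.20 = $5,324.46
Federal income tax: $5,324.46 × 0.22 = $1,171.38
Local income tax: $5,324.46 × 0.0298 = $158.67
State unemployment insurance (employee share): $6,043.66 × 0.007 = $42.31
Social Security (OASDI): $6,043.66 × 0.05 = $302.18
Roth 401(k) contribution: $6,043.66 × 0.0575 = $347.51
Medical insurance premium: $163.83
Total deductions = $241.75 + $477.45 + $1,171.38 + $158.67 + $42.31 + $302.18 + $347.51 + $163.83 = $2,905.08
Net pay = $6,043.66 − $2,905.08 = $3,138.58

$3,138.58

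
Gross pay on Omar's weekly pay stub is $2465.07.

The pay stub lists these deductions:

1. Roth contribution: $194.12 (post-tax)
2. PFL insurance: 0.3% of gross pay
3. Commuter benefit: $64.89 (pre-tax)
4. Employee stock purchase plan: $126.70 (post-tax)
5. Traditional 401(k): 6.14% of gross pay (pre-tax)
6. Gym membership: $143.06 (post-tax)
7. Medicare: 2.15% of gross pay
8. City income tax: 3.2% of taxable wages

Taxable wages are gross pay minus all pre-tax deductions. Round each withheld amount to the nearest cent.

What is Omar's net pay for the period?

Commuter benefit: $64.89
Traditional 401(k): $2465.07 × 0.0614 = $151.36
Pre-tax total = $64.89 + $151.36 = $216.25
Taxable wages = $2465.07 − $216.25 = $2248.82
City income tax: $2248.82 × 0.032 = $71.96
PFL insurance: $2465.07 × 0.003 = $7.40
Medicare: $2465.07 × 0.0215 = $53.00
Roth contribution: $194.12
Employee stock purchase plan: $126.70
Gym membership: $143.06
Total deductions = $64.89 + $151.36 + $71.96 + $7.40 + $53.00 + $194.12 + $126.70 + $143.06 = $812.49
Net pay = $2465.07 − $812.49 = $1652.58

$1652.58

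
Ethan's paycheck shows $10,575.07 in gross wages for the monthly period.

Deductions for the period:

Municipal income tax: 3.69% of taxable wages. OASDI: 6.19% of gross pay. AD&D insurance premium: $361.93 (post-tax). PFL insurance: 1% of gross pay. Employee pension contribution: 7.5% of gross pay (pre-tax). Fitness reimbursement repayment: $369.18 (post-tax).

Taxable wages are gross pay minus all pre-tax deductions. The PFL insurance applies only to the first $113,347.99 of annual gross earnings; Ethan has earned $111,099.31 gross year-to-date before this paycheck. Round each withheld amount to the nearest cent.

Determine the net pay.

Employee pension contribution: $10,575.07 × 0.075 = $793.13
Taxable wages = $10,575.07 − $793.13 = $9,781.94
Municipal income tax: $9,781.94 × 0.0369 = $360.95
PFL insurance: only $113,347.99 − $111,099.31 = $2,248.68 of this check is subject → $2,248.68 × 0.01 = $22.49
OASDI: $10,575.07 × 0.0619 = $654.60
AD&D insurance premium: $361.93
Fitness reimbursement repayment: $369.18
Total deductions = $793.13 + $360.95 + $22.49 + $654.60 + $361.93 + $369.18 = $2,562.28
Net pay = $10,575.07 − $2,562.28 = $8,012.79

$8,012.79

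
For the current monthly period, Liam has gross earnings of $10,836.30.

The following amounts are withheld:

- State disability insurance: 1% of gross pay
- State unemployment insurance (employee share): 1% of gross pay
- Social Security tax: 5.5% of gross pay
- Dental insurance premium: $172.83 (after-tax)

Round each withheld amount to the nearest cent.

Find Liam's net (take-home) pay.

State disability insurance: $10,836.30 × 0.01 = $108.36
Social Security tax: $10,836.30 × 0.055 = $596.00
State unemployment insurance (employee share): $10,836.30 × 0.01 = $108.36
Dental insurance premium: $172.83
Total deductions = $108.36 + $596.00 + $108.36 + $172.83 = $985.55
Net pay = $10,836.30 − $985.55 = $9,850.75

$9,850.75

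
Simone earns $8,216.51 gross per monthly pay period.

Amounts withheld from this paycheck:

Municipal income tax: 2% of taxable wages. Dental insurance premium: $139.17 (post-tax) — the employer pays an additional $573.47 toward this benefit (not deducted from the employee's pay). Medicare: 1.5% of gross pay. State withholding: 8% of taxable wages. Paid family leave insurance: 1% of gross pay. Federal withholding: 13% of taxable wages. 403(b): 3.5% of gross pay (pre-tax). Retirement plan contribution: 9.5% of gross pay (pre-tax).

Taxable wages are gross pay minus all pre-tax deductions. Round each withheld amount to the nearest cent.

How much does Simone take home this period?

Retirement plan contribution: $8,216.51 × 0.095 = $780.57
403(b): $8,216.51 × 0.035 = $287.58
Pre-tax total = $780.57 + $287.58 = $1,068.15
Taxable wages = $8,216.51 − $1,068.15 = $7,148.36
Federal withholding: $7,148.36 × 0.13 = $929.29
Municipal income tax: $7,148.36 × 0.02 = $142.97
State withholding: $7,148.36 × 0.08 = $571.87
Medicare: $8,216.51 × 0.015 = $123.25
Paid family leave insurance: $8,216.51 × 0.01 = $82.17
Dental insurance premium: $139.17
(Employer's $573.47 toward dental insurance premium is not withheld from the employee.)
Total deductions = $780.57 + $287.58 + $929.29 + $142.97 + $571.87 + $123.25 + $82.17 + $139.17 = $3,056.87
Net pay = $8,216.51 − $3,056.87 = $5,159.64

$5,159.64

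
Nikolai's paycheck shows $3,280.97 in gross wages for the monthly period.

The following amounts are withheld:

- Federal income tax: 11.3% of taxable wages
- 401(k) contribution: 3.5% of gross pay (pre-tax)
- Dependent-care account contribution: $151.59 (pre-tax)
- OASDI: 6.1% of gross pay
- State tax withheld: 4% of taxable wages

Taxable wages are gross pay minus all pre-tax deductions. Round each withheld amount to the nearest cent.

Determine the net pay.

$2,353.19

Dependent-care account contribution: $151.59
401(k) contribution: $3,280.97 × 0.035 = $114.83
Pre-tax total = $151.59 + $114.83 = $266.42
Taxable wages = $3,280.97 − $266.42 = $3,014.55
Federal income tax: $3,014.55 × 0.113 = $340.64
State tax withheld: $3,014.55 × 0.04 = $120.58
OASDI: $3,280.97 × 0.061 = $200.14
Total deductions = $151.59 + $114.83 + $340.64 + $120.58 + $200.14 = $927.78
Net pay = $3,280.97 − $927.78 = $2,353.19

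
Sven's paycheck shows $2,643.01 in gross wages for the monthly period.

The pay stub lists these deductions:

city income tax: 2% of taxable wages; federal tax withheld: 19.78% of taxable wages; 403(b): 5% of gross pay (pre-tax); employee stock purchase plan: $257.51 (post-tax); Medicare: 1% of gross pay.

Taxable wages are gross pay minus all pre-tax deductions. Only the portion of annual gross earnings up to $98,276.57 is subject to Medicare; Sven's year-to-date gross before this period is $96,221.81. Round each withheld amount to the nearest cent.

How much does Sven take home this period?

403(b): $2,643.01 × 0.05 = $132.15
Taxable wages = $2,643.01 − $132.15 = $2,510.86
City income tax: $2,510.86 × 0.02 = $50.22
Federal tax withheld: $2,510.86 × 0.1978 = $496.65
Medicare: only $98,276.57 − $96,221.81 = $2,054.76 of this check is subject → $2,054.76 × 0.01 = $20.55
Employee stock purchase plan: $257.51
Total deductions = $132.15 + $50.22 + $496.65 + $20.55 + $257.51 = $957.08
Net pay = $2,643.01 − $957.08 = $1,685.93

$1,685.93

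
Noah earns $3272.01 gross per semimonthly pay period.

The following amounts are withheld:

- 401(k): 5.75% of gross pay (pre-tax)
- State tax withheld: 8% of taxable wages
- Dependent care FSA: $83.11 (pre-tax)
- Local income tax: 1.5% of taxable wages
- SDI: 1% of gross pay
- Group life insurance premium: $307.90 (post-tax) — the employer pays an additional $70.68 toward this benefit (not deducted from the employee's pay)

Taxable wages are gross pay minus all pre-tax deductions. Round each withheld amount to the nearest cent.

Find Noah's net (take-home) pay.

401(k): $3272.01 × 0.0575 = $188.14
Dependent care FSA: $83.11
Pre-tax total = $188.14 + $83.11 = $271.25
Taxable wages = $3272.01 − $271.25 = $3000.76
State tax withheld: $3000.76 × 0.08 = $240.06
Local income tax: $3000.76 × 0.015 = $45.01
SDI: $3272.01 × 0.01 = $32.72
Group life insurance premium: $307.90
(Employer's $70.68 toward group life insurance premium is not withheld from the employee.)
Total deductions = $188.14 + $83.11 + $240.06 + $45.01 + $32.72 + $307.90 = $896.94
Net pay = $3272.01 − $896.94 = $2375.07

$2375.07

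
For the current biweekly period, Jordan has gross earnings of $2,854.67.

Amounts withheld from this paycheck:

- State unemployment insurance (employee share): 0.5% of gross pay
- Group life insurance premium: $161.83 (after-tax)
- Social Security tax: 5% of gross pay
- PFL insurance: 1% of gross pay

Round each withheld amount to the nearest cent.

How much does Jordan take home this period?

$2,507.29

State unemployment insurance (employee share): $2,854.67 × 0.005 = $14.27
PFL insurance: $2,854.67 × 0.01 = $28.55
Social Security tax: $2,854.67 × 0.05 = $142.73
Group life insurance premium: $161.83
Total deductions = $14.27 + $28.55 + $142.73 + $161.83 = $347.38
Net pay = $2,854.67 − $347.38 = $2,507.29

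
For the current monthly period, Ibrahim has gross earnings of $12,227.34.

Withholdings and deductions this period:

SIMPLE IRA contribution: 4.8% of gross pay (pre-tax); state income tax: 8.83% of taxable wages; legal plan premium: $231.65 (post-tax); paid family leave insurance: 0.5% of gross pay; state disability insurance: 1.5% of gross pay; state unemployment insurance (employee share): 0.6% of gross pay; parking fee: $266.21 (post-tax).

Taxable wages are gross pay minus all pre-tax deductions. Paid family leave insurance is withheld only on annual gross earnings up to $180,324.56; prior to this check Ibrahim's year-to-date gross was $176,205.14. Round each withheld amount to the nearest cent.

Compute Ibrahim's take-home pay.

$9,837.35

SIMPLE IRA contribution: $12,227.34 × 0.048 = $586.91
Taxable wages = $12,227.34 − $586.91 = $11,640.43
State income tax: $11,640.43 × 0.0883 = $1,027.85
Paid family leave insurance: only $180,324.56 − $176,205.14 = $4,119.42 of this check is subject → $4,119.42 × 0.005 = $20.60
State unemployment insurance (employee share): $12,227.34 × 0.006 = $73.36
State disability insurance: $12,227.34 × 0.015 = $183.41
Parking fee: $266.21
Legal plan premium: $231.65
Total deductions = $586.91 + $1,027.85 + $20.60 + $73.36 + $183.41 + $266.21 + $231.65 = $2,389.99
Net pay = $12,227.34 − $2,389.99 = $9,837.35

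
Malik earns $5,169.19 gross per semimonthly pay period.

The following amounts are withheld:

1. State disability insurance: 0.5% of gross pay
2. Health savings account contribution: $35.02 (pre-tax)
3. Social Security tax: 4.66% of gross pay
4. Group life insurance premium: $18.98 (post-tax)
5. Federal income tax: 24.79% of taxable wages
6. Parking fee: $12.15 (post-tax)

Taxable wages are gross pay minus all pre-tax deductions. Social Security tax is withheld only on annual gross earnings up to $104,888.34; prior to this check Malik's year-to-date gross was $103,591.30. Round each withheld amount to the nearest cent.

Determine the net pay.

$3,743.99

Health savings account contribution: $35.02
Taxable wages = $5,169.19 − $35.02 = $5,134.17
Federal income tax: $5,134.17 × 0.2479 = $1,272.76
Social Security tax: only $104,888.34 − $103,591.30 = $1,297.04 of this check is subject → $1,297.04 × 0.0466 = $60.44
State disability insurance: $5,169.19 × 0.005 = $25.85
Parking fee: $12.15
Group life insurance premium: $18.98
Total deductions = $35.02 + $1,272.76 + $60.44 + $25.85 + $12.15 + $18.98 = $1,425.20
Net pay = $5,169.19 − $1,425.20 = $3,743.99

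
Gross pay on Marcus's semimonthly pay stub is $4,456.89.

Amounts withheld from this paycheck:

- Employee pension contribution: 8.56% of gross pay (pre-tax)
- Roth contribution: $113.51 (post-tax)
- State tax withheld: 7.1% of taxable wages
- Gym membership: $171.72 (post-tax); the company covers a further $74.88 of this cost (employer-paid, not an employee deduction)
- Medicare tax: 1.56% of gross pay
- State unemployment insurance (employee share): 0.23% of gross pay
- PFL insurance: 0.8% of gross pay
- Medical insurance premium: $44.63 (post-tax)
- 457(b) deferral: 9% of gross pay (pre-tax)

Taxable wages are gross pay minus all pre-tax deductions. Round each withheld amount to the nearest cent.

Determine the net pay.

457(b) deferral: $4,456.89 × 0.09 = $401.12
Employee pension contribution: $4,456.89 × 0.0856 = $381.51
Pre-tax total = $401.12 + $381.51 = $782.63
Taxable wages = $4,456.89 − $782.63 = $3,674.26
State tax withheld: $3,674.26 × 0.071 = $260.87
State unemployment insurance (employee share): $4,456.89 × 0.0023 = $10.25
Medicare tax: $4,456.89 × 0.0156 = $69.53
PFL insurance: $4,456.89 × 0.008 = $35.66
Medical insurance premium: $44.63
Gym membership: $171.72
Roth contribution: $113.51
(Employer's $74.88 toward gym membership is not withheld from the employee.)
Total deductions = $401.12 + $381.51 + $260.87 + $10.25 + $69.53 + $35.66 + $44.63 + $171.72 + $113.51 = $1,488.80
Net pay = $4,456.89 − $1,488.80 = $2,968.09

$2,968.09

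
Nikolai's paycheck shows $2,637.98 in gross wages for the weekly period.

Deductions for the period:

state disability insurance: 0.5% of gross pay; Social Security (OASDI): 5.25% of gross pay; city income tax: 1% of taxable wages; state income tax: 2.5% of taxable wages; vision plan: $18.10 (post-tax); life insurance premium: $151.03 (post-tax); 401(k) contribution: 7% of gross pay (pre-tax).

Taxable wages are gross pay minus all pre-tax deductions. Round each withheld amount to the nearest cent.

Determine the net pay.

$2,046.65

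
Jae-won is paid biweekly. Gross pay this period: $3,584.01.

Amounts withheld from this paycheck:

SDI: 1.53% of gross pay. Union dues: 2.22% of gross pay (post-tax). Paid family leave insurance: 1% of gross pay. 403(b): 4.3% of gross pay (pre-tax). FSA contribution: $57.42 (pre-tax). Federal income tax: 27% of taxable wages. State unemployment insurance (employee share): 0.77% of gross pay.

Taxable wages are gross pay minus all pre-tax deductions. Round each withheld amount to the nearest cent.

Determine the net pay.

FSA contribution: $57.42
403(b): $3,584.01 × 0.043 = $154.11
Pre-tax total = $57.42 + $154.11 = $211.53
Taxable wages = $3,584.01 − $211.53 = $3,372.48
Federal income tax: $3,372.48 × 0.27 = $910.57
Paid family leave insurance: $3,584.01 × 0.01 = $35.84
State unemployment insurance (employee share): $3,584.01 × 0.0077 = $27.60
SDI: $3,584.01 × 0.0153 = $54.84
Union dues: $3,584.01 × 0.0222 = $79.57
Total deductions = $57.42 + $154.11 + $910.57 + $35.84 + $27.60 + $54.84 + $79.57 = $1,319.95
Net pay = $3,584.01 − $1,319.95 = $2,264.06

$2,264.06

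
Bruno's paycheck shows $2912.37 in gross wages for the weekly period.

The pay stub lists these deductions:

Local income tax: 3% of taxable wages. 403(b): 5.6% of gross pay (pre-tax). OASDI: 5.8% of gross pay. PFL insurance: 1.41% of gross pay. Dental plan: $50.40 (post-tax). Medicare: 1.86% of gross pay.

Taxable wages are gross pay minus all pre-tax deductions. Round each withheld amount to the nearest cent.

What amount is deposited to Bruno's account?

403(b): $2912.37 × 0.056 = $163.09
Taxable wages = $2912.37 − $163.09 = $2749.28
Local income tax: $2749.28 × 0.03 = $82.48
PFL insurance: $2912.37 × 0.0141 = $41.06
Medicare: $2912.37 × 0.0186 = $54.17
OASDI: $2912.37 × 0.058 = $168.92
Dental plan: $50.40
Total deductions = $163.09 + $82.48 + $41.06 + $54.17 + $168.92 + $50.40 = $560.12
Net pay = $2912.37 − $560.12 = $2352.25

$2352.25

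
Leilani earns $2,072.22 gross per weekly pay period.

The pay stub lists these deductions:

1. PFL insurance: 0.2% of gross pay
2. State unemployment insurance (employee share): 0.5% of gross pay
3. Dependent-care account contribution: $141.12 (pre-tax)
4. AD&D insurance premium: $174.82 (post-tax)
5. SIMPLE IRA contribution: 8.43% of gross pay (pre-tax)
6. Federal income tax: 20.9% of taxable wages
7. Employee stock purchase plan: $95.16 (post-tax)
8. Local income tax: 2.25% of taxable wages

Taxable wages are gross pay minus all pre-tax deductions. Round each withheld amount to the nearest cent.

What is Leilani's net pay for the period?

$1,065.32

Dependent-care account contribution: $141.12
SIMPLE IRA contribution: $2,072.22 × 0.0843 = $174.69
Pre-tax total = $141.12 + $174.69 = $315.81
Taxable wages = $2,072.22 − $315.81 = $1,756.41
Federal income tax: $1,756.41 × 0.209 = $367.09
Local income tax: $1,756.41 × 0.0225 = $39.52
PFL insurance: $2,072.22 × 0.002 = $4.14
State unemployment insurance (employee share): $2,072.22 × 0.005 = $10.36
Employee stock purchase plan: $95.16
AD&D insurance premium: $174.82
Total deductions = $141.12 + $174.69 + $367.09 + $39.52 + $4.14 + $10.36 + $95.16 + $174.82 = $1,006.90
Net pay = $2,072.22 − $1,006.90 = $1,065.32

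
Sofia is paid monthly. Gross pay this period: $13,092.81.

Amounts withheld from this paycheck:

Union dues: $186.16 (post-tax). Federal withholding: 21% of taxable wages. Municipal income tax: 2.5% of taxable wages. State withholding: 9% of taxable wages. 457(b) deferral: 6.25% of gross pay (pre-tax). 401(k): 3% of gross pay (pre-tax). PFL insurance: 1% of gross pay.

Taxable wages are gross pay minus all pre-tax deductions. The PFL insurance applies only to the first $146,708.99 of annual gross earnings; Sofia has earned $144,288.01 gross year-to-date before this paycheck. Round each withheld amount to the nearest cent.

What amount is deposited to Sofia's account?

$7,809.80

457(b) deferral: $13,092.81 × 0.0625 = $818.30
401(k): $13,092.81 × 0.03 = $392.78
Pre-tax total = $818.30 + $392.78 = $1,211.08
Taxable wages = $13,092.81 − $1,211.08 = $11,881.73
Federal withholding: $11,881.73 × 0.21 = $2,495.16
State withholding: $11,881.73 × 0.09 = $1,069.36
Municipal income tax: $11,881.73 × 0.025 = $297.04
PFL insurance: only $146,708.99 − $144,288.01 = $2,420.98 of this check is subject → $2,420.98 × 0.01 = $24.21
Union dues: $186.16
Total deductions = $818.30 + $392.78 + $2,495.16 + $1,069.36 + $297.04 + $24.21 + $186.16 = $5,283.01
Net pay = $13,092.81 − $5,283.01 = $7,809.80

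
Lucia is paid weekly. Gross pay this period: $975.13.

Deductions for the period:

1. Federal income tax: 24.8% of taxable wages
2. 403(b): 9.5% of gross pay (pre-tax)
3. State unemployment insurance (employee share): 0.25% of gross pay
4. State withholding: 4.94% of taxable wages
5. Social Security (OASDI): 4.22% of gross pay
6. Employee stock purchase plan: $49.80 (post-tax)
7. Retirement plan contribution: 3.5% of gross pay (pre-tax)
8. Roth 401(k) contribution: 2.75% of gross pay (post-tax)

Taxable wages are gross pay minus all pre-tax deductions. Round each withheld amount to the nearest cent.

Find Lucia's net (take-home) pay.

$475.85

403(b): $975.13 × 0.095 = $92.64
Retirement plan contribution: $975.13 × 0.035 = $34.13
Pre-tax total = $92.64 + $34.13 = $126.77
Taxable wages = $975.13 − $126.77 = $848.36
State withholding: $848.36 × 0.0494 = $41.91
Federal income tax: $848.36 × 0.248 = $210.39
Social Security (OASDI): $975.13 × 0.0422 = $41.15
State unemployment insurance (employee share): $975.13 × 0.0025 = $2.44
Employee stock purchase plan: $49.80
Roth 401(k) contribution: $975.13 × 0.0275 = $26.82
Total deductions = $92.64 + $34.13 + $41.91 + $210.39 + $41.15 + $2.44 + $49.80 + $26.82 = $499.28
Net pay = $975.13 − $499.28 = $475.85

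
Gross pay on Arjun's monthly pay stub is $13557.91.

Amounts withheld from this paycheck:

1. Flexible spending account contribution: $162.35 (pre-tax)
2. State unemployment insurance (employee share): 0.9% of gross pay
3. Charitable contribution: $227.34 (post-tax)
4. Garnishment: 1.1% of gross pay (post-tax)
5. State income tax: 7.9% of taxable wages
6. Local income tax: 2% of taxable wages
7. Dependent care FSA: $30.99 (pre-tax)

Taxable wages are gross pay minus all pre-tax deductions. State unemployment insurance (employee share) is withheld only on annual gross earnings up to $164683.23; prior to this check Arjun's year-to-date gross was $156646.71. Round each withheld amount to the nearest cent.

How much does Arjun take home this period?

$11592.67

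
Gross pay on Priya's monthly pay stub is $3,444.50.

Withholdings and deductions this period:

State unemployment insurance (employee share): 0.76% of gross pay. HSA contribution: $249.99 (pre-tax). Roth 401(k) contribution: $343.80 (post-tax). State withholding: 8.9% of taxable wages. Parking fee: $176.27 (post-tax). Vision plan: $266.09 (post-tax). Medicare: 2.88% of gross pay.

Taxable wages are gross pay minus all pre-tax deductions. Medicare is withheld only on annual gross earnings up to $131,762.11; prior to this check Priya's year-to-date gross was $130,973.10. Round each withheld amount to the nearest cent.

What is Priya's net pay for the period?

HSA contribution: $249.99
Taxable wages = $3,444.50 − $249.99 = $3,194.51
State withholding: $3,194.51 × 0.089 = $284.31
State unemployment insurance (employee share): $3,444.50 × 0.0076 = $26.18
Medicare: only $131,762.11 − $130,973.10 = $789.01 of this check is subject → $789.01 × 0.0288 = $22.72
Vision plan: $266.09
Parking fee: $176.27
Roth 401(k) contribution: $343.80
Total deductions = $249.99 + $284.31 + $26.18 + $22.72 + $266.09 + $176.27 + $343.80 = $1,369.36
Net pay = $3,444.50 − $1,369.36 = $2,075.14

$2,075.14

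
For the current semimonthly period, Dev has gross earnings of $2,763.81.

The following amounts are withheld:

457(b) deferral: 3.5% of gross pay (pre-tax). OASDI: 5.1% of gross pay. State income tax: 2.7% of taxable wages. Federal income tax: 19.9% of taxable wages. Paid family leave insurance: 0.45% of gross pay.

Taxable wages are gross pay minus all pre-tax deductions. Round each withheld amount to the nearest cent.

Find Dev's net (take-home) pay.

457(b) deferral: $2,763.81 × 0.035 = $96.73
Taxable wages = $2,763.81 − $96.73 = $2,667.08
State income tax: $2,667.08 × 0.027 = $72.01
Federal income tax: $2,667.08 × 0.199 = $530.75
OASDI: $2,763.81 × 0.051 = $140.95
Paid family leave insurance: $2,763.81 × 0.0045 = $12.44
Total deductions = $96.73 + $72.01 + $530.75 + $140.95 + $12.44 = $852.88
Net pay = $2,763.81 − $852.88 = $1,910.93

$1,910.93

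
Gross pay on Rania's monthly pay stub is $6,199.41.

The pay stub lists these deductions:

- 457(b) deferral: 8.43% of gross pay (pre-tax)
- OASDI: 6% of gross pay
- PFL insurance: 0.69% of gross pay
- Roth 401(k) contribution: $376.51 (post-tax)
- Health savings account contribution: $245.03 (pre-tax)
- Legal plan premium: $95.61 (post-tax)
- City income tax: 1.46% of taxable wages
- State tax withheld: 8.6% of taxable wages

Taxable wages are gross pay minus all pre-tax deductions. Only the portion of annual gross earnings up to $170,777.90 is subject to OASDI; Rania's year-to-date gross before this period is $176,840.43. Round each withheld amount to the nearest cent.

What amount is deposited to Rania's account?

457(b) deferral: $6,199.41 × 0.0843 = $522.61
Health savings account contribution: $245.03
Pre-tax total = $522.61 + $245.03 = $767.64
Taxable wages = $6,199.41 − $767.64 = $5,431.77
State tax withheld: $5,431.77 × 0.086 = $467.13
City income tax: $5,431.77 × 0.0146 = $79.30
PFL insurance: $6,199.41 × 0.0069 = $42.78
OASDI: annual cap $170,777.90 already reached (YTD $176,840.43), so $0.00
Legal plan premium: $95.61
Roth 401(k) contribution: $376.51
Total deductions = $522.61 + $245.03 + $467.13 + $79.30 + $42.78 + $0.00 + $95.61 + $376.51 = $1,828.97
Net pay = $6,199.41 − $1,828.97 = $4,370.44

$4,370.44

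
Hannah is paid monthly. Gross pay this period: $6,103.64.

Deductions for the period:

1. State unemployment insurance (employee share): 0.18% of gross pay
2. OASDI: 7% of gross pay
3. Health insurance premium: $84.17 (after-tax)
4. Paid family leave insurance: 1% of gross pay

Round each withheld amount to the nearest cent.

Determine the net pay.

$5,520.19

State unemployment insurance (employee share): $6,103.64 × 0.0018 = $10.99
OASDI: $6,103.64 × 0.07 = $427.25
Paid family leave insurance: $6,103.64 × 0.01 = $61.04
Health insurance premium: $84.17
Total deductions = $10.99 + $427.25 + $61.04 + $84.17 = $583.45
Net pay = $6,103.64 − $583.45 = $5,520.19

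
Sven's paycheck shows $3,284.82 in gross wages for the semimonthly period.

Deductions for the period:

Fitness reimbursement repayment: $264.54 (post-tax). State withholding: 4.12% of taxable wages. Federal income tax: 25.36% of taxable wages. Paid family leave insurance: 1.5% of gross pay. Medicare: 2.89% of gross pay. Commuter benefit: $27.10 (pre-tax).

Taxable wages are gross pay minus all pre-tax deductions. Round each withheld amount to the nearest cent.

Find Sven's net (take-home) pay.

$1,888.60

Commuter benefit: $27.10
Taxable wages = $3,284.82 − $27.10 = $3,257.72
State withholding: $3,257.72 × 0.0412 = $134.22
Federal income tax: $3,257.72 × 0.2536 = $826.16
Paid family leave insurance: $3,284.82 × 0.015 = $49.27
Medicare: $3,284.82 × 0.0289 = $94.93
Fitness reimbursement repayment: $264.54
Total deductions = $27.10 + $134.22 + $826.16 + $49.27 + $94.93 + $264.54 = $1,396.22
Net pay = $3,284.82 − $1,396.22 = $1,888.60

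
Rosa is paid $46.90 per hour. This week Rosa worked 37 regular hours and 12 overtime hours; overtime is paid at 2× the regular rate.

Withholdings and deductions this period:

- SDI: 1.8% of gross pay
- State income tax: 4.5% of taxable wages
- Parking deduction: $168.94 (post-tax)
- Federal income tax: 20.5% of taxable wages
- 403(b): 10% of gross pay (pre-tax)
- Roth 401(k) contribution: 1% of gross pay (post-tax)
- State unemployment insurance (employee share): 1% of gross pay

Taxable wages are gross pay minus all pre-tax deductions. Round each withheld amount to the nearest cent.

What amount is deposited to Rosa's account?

Regular pay: 37 × $46.90 = $1,735.30
Overtime pay: 12 × $46.90 × 2 = $1,125.60
Gross pay = $1,735.30 + $1,125.60 = $2,860.90
403(b): $2,860.90 × 0.1 = $286.09
Taxable wages = $2,860.90 − $286.09 = $2,574.81
Federal income tax: $2,574.81 × 0.205 = $527.84
State income tax: $2,574.81 × 0.045 = $115.87
SDI: $2,860.90 × 0.018 = $51.50
State unemployment insurance (employee share): $2,860.90 × 0.01 = $28.61
Roth 401(k) contribution: $2,860.90 × 0.01 = $28.61
Parking deduction: $168.94
Total deductions = $286.09 + $527.84 + $115.87 + $51.50 + $28.61 + $28.61 + $168.94 = $1,207.46
Net pay = $2,860.90 − $1,207.46 = $1,653.44

$1,653.44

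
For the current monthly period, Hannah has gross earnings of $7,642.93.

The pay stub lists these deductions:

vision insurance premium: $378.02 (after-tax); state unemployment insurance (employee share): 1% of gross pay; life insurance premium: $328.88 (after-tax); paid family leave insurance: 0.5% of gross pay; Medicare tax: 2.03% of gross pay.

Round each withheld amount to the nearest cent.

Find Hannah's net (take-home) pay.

$6,666.24

Paid family leave insurance: $7,642.93 × 0.005 = $38.21
Medicare tax: $7,642.93 × 0.0203 = $155.15
State unemployment insurance (employee share): $7,642.93 × 0.01 = $76.43
Life insurance premium: $328.88
Vision insurance premium: $378.02
Total deductions = $38.21 + $155.15 + $76.43 + $328.88 + $378.02 = $976.69
Net pay = $7,642.93 − $976.69 = $6,666.24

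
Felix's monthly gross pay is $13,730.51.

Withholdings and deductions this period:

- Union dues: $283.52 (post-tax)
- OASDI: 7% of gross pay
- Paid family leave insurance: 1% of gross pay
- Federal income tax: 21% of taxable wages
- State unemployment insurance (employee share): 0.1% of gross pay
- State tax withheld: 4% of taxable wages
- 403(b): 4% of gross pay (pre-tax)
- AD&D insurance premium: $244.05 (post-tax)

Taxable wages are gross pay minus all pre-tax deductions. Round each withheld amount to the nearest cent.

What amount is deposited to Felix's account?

$8,246.22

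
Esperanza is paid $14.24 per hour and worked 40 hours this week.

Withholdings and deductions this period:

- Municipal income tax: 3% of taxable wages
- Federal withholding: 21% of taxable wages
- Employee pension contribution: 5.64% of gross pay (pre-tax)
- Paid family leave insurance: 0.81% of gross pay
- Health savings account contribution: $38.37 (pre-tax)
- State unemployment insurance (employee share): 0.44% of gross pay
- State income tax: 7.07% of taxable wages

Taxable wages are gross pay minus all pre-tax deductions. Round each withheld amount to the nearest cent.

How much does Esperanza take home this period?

$336.91

Gross pay: 40 × $14.24 = $569.60
Employee pension contribution: $569.60 × 0.0564 = $32.13
Health savings account contribution: $38.37
Pre-tax total = $32.13 + $38.37 = $70.50
Taxable wages = $569.60 − $70.50 = $499.10
Federal withholding: $499.10 × 0.21 = $104.81
State income tax: $499.10 × 0.0707 = $35.29
Municipal income tax: $499.10 × 0.03 = $14.97
Paid family leave insurance: $569.60 × 0.0081 = $4.61
State unemployment insurance (employee share): $569.60 × 0.0044 = $2.51
Total deductions = $32.13 + $38.37 + $104.81 + $35.29 + $14.97 + $4.61 + $2.51 = $232.69
Net pay = $569.60 − $232.69 = $336.91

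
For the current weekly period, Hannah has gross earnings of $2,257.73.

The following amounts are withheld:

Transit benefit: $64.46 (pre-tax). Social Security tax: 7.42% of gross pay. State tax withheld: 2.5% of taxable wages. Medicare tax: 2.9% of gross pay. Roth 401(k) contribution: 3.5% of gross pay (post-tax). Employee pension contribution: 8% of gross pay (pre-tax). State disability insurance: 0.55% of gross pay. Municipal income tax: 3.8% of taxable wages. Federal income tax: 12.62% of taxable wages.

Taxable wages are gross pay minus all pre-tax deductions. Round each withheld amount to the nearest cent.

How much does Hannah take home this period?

$1,307.42

Employee pension contribution: $2,257.73 × 0.08 = $180.62
Transit benefit: $64.46
Pre-tax total = $180.62 + $64.46 = $245.08
Taxable wages = $2,257.73 − $245.08 = $2,012.65
Municipal income tax: $2,012.65 × 0.038 = $76.48
State tax withheld: $2,012.65 × 0.025 = $50.32
Federal income tax: $2,012.65 × 0.1262 = $254.00
Medicare tax: $2,257.73 × 0.029 = $65.47
Social Security tax: $2,257.73 × 0.0742 = $167.52
State disability insurance: $2,257.73 × 0.0055 = $12.42
Roth 401(k) contribution: $2,257.73 × 0.035 = $79.02
Total deductions = $180.62 + $64.46 + $76.48 + $50.32 + $254.00 + $65.47 + $167.52 + $12.42 + $79.02 = $950.31
Net pay = $2,257.73 − $950.31 = $1,307.42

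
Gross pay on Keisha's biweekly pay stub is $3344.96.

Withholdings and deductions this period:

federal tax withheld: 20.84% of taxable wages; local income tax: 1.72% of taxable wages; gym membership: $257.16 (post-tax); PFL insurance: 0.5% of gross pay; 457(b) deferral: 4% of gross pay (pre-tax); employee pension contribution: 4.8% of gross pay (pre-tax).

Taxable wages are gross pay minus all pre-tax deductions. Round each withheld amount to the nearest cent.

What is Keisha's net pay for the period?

$2088.50

Employee pension contribution: $3344.96 × 0.048 = $160.56
457(b) deferral: $3344.96 × 0.04 = $133.80
Pre-tax total = $160.56 + $133.80 = $294.36
Taxable wages = $3344.96 − $294.36 = $3050.60
Federal tax withheld: $3050.60 × 0.2084 = $635.75
Local income tax: $3050.60 × 0.0172 = $52.47
PFL insurance: $3344.96 × 0.005 = $16.72
Gym membership: $257.16
Total deductions = $160.56 + $133.80 + $635.75 + $52.47 + $16.72 + $257.16 = $1256.46
Net pay = $3344.96 − $1256.46 = $2088.50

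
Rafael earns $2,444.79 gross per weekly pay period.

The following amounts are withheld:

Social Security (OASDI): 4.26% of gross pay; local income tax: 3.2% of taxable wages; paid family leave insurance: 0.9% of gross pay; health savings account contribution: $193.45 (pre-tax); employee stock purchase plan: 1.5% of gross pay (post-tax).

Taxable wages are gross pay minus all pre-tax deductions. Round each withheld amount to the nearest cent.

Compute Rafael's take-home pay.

Health savings account contribution: $193.45
Taxable wages = $2,444.79 − $193.45 = $2,251.34
Local income tax: $2,251.34 × 0.032 = $72.04
Paid family leave insurance: $2,444.79 × 0.009 = $22.00
Social Security (OASDI): $2,444.79 × 0.0426 = $104.15
Employee stock purchase plan: $2,444.79 × 0.015 = $36.67
Total deductions = $193.45 + $72.04 + $22.00 + $104.15 + $36.67 = $428.31
Net pay = $2,444.79 − $428.31 = $2,016.48

$2,016.48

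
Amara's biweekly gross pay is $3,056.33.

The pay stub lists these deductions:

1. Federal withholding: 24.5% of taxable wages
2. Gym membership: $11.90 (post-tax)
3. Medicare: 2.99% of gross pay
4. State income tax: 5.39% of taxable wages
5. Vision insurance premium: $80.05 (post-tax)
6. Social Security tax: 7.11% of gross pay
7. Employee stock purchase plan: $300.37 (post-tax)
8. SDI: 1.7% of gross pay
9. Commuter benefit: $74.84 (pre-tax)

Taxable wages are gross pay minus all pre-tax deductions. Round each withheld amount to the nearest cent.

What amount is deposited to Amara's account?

$1,337.35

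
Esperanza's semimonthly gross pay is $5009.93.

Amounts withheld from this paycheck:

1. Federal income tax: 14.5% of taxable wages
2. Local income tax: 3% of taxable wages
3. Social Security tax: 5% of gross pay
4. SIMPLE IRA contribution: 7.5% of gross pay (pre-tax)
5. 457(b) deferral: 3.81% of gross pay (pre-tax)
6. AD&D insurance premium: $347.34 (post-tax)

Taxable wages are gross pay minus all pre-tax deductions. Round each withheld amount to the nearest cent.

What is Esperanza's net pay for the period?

$3067.89

457(b) deferral: $5009.93 × 0.0381 = $190.88
SIMPLE IRA contribution: $5009.93 × 0.075 = $375.74
Pre-tax total = $190.88 + $375.74 = $566.62
Taxable wages = $5009.93 − $566.62 = $4443.31
Federal income tax: $4443.31 × 0.145 = $644.28
Local income tax: $4443.31 × 0.03 = $133.30
Social Security tax: $5009.93 × 0.05 = $250.50
AD&D insurance premium: $347.34
Total deductions = $190.88 + $375.74 + $644.28 + $133.30 + $250.50 + $347.34 = $1942.04
Net pay = $5009.93 − $1942.04 = $3067.89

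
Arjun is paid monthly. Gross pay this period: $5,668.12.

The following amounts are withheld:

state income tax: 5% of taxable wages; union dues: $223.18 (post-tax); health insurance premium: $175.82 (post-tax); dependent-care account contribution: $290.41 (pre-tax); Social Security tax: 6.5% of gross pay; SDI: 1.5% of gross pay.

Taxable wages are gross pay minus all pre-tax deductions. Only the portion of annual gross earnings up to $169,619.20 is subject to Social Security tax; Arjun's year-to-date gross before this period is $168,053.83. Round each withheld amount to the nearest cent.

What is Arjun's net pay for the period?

$4,523.05

Dependent-care account contribution: $290.41
Taxable wages = $5,668.12 − $290.41 = $5,377.71
State income tax: $5,377.71 × 0.05 = $268.89
SDI: $5,668.12 × 0.015 = $85.02
Social Security tax: only $169,619.20 − $168,053.83 = $1,565.37 of this check is subject → $1,565.37 × 0.065 = $101.75
Union dues: $223.18
Health insurance premium: $175.82
Total deductions = $290.41 + $268.89 + $85.02 + $101.75 + $223.18 + $175.82 = $1,145.07
Net pay = $5,668.12 − $1,145.07 = $4,523.05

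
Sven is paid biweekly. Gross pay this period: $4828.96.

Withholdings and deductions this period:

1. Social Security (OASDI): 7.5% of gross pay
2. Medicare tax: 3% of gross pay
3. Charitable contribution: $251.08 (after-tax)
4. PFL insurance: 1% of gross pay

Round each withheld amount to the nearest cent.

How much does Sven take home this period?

$4022.55

Medicare tax: $4828.96 × 0.03 = $144.87
Social Security (OASDI): $4828.96 × 0.075 = $362.17
PFL insurance: $4828.96 × 0.01 = $48.29
Charitable contribution: $251.08
Total deductions = $144.87 + $362.17 + $48.29 + $251.08 = $806.41
Net pay = $4828.96 − $806.41 = $4022.55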